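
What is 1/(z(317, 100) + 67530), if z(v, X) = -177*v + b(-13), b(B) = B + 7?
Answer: 1/11415 ≈ 8.7604e-5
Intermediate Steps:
b(B) = 7 + B
z(v, X) = -6 - 177*v (z(v, X) = -177*v + (7 - 13) = -177*v - 6 = -6 - 177*v)
1/(z(317, 100) + 67530) = 1/((-6 - 177*317) + 67530) = 1/((-6 - 56109) + 67530) = 1/(-56115 + 67530) = 1/11415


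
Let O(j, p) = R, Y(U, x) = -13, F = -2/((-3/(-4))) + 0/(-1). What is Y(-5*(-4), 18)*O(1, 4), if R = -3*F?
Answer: -104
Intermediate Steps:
F = -8/3 (F = -2/((-3*(-¼))) + 0*(-1) = -2/¾ + 0 = -2*4/3 + 0 = -8/3 + 0 = -8/3 ≈ -2.6667)
R = 8 (R = -3*(-8/3) = 8)
O(j, p) = 8
Y(-5*(-4), 18)*O(1, 4) = -13*8 = -104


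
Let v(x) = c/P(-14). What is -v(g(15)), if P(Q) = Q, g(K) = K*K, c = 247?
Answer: 247/14 ≈ 17.643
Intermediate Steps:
g(K) = K²
v(x) = -247/14 (v(x) = 247/(-14) = 247*(-1/14) = -247/14)
-v(g(15)) = -1*(-247/14) = 247/14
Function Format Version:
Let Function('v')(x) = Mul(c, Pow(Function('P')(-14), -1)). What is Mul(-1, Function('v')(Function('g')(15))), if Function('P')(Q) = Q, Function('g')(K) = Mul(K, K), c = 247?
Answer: Rational(247, 14) ≈ 17.643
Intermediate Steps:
Function('g')(K) = Pow(K, 2)
Function('v')(x) = Rational(-247, 14) (Function('v')(x) = Mul(247, Pow(-14, -1)) = Mul(247, Rational(-1, 14)) = Rational(-247, 14))
Mul(-1, Function('v')(Function('g')(15))) = Mul(-1, Rational(-247, 14)) = Rational(247, 14)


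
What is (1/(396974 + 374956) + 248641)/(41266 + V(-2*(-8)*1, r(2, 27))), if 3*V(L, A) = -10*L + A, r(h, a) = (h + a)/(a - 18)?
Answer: 191933447131/31814122890 ≈ 6.0330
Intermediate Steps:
r(h, a) = (a + h)/(-18 + a)
V(L, A) = -10*L/3 + A/3 (V(L, A) = (-10*L + A)/3 = (A - 10*L)/3 = -10*L/3 + A/3)
(1/(396974 + 374956) + 248641)/(41266 + V(-2*(-8)*1, r(2, 27))) = (1/(396974 + 374956) + 248641)/(41266 + (-10*(-2*(-8))/3 + ((27 + 2)/(-18 + 27))/3)) = (1/771930 + 248641)/(41266 + (-160/3 + (29/9)/3)) = (1/771930 + 248641)/(41266 + (-10/3*16 + ((⅑)*29)/3)) = 191933447131/(771930*(41266 + (-160/3 + (⅓)*(29/9)))) = 191933447131/(771930*(41266 + (-160/3 + 29/27))) = 191933447131/(771930*(41266 - 1411/27)) = 191933447131/(771930*(1112771/27)) = (191933447131/771930)*(27/1112771) = 191933447131/31814122890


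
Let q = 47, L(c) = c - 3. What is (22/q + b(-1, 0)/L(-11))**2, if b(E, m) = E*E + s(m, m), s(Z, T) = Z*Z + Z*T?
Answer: 68121/432964 ≈ 0.15734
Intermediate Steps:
s(Z, T) = Z**2 + T*Z
b(E, m) = E**2 + 2*m**2 (b(E, m) = E*E + m*(m + m) = E**2 + m*(2*m) = E**2 + 2*m**2)
L(c) = -3 + c
(22/q + b(-1, 0)/L(-11))**2 = (22/47 + ((-1)**2 + 2*0**2)/(-3 - 11))**2 = (22*(1/47) + (1 + 2*0)/(-14))**2 = (22/47 + (1 + 0)*(-1/14))**2 = (22/47 + 1*(-1/14))**2 = (22/47 - 1/14)**2 = (261/658)**2 = 68121/432964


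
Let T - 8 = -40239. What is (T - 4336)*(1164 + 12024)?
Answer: -587749596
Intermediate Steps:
T = -40231 (T = 8 - 40239 = -40231)
(T - 4336)*(1164 + 12024) = (-40231 - 4336)*(1164 + 12024) = -44567*13188 = -587749596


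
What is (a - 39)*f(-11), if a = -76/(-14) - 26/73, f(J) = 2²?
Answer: -69348/511 ≈ -135.71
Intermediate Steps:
f(J) = 4
a = 2592/511 (a = -76*(-1/14) - 26*1/73 = 38/7 - 26/73 = 2592/511 ≈ 5.0724)
(a - 39)*f(-11) = (2592/511 - 39)*4 = -17337/511*4 = -69348/511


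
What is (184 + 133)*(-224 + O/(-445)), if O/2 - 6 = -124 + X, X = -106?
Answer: -31456544/445 ≈ -70689.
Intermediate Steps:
O = -448 (O = 12 + 2*(-124 - 106) = 12 + 2*(-230) = 12 - 460 = -448)
(184 + 133)*(-224 + O/(-445)) = (184 + 133)*(-224 - 448/(-445)) = 317*(-224 - 448*(-1/445)) = 317*(-224 + 448/445) = 317*(-99232/445) = -31456544/445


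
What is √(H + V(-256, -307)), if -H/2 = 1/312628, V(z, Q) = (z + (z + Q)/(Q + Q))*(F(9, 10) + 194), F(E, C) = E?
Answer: I*√29811935451023334701/23994199 ≈ 227.56*I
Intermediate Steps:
V(z, Q) = 203*z + 203*(Q + z)/(2*Q) (V(z, Q) = (z + (z + Q)/(Q + Q))*(9 + 194) = (z + (Q + z)/((2*Q)))*203 = (z + (Q + z)*(1/(2*Q)))*203 = (z + (Q + z)/(2*Q))*203 = 203*z + 203*(Q + z)/(2*Q))
H = -1/156314 (H = -2/312628 = -2*1/312628 = -1/156314 ≈ -6.3974e-6)
√(H + V(-256, -307)) = √(-1/156314 + (203/2 + 203*(-256) + (203/2)*(-256)/(-307))) = √(-1/156314 + (203/2 - 51968 + (203/2)*(-256)*(-1/307))) = √(-1/156314 + (203/2 - 51968 + 25984/307)) = √(-1/156314 - 31794063/614) = √(-1242464291099/23994199) = I*√29811935451023334701/23994199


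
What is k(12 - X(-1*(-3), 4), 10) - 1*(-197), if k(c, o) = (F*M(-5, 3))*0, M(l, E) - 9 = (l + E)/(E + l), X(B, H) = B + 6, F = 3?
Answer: 197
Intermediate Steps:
X(B, H) = 6 + B
M(l, E) = 10 (M(l, E) = 9 + (l + E)/(E + l) = 9 + (E + l)/(E + l) = 9 + 1 = 10)
k(c, o) = 0 (k(c, o) = (3*10)*0 = 30*0 = 0)
k(12 - X(-1*(-3), 4), 10) - 1*(-197) = 0 - 1*(-197) = 0 + 197 = 197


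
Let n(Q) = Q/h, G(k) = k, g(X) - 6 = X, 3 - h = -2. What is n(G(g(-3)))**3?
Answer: 27/125 ≈ 0.21600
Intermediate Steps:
h = 5 (h = 3 - 1*(-2) = 3 + 2 = 5)
g(X) = 6 + X
n(Q) = Q/5
n(G(g(-3)))**3 = ((6 - 3)/5)**3 = ((1/5)*3)**3 = (3/5)**3 = 27/125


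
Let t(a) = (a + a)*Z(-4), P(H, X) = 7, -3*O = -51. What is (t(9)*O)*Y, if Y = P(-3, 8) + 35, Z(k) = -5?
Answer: -64260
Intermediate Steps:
O = 17 (O = -1/3*(-51) = 17)
t(a) = -10*a (t(a) = (a + a)*(-5) = (2*a)*(-5) = -10*a)
Y = 42 (Y = 7 + 35 = 42)
(t(9)*O)*Y = (-10*9*17)*42 = -90*17*42 = -1530*42 = -64260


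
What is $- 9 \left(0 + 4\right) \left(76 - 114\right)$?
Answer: $1368$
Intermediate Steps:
$- 9 \left(0 + 4\right) \left(76 - 114\right) = \left(-9\right) 4 \left(-38\right) = \left(-36\right) \left(-38\right) = 1368$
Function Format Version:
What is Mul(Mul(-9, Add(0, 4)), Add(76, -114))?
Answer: 1368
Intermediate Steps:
Mul(Mul(-9, Add(0, 4)), Add(76, -114)) = Mul(Mul(-9, 4), -38) = Mul(-36, -38) = 1368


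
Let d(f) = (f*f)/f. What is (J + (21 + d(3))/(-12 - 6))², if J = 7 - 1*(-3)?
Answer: 676/9 ≈ 75.111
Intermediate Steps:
d(f) = f (d(f) = f²/f = f)
J = 10 (J = 7 + 3 = 10)
(J + (21 + d(3))/(-12 - 6))² = (10 + (21 + 3)/(-12 - 6))² = (10 + 24/(-18))² = (10 + 24*(-1/18))² = (10 - 4/3)² = (26/3)² = 676/9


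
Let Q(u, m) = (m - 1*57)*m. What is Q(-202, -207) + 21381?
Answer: 76029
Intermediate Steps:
Q(u, m) = m*(-57 + m) (Q(u, m) = (m - 57)*m = (-57 + m)*m = m*(-57 + m))
Q(-202, -207) + 21381 = -207*(-57 - 207) + 21381 = -207*(-264) + 21381 = 54648 + 21381 = 76029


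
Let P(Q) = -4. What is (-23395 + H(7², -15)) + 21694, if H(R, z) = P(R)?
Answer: -1705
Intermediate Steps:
H(R, z) = -4
(-23395 + H(7², -15)) + 21694 = (-23395 - 4) + 21694 = -23399 + 21694 = -1705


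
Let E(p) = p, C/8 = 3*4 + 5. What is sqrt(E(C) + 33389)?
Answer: 15*sqrt(149) ≈ 183.10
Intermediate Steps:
C = 136 (C = 8*(3*4 + 5) = 8*(12 + 5) = 8*17 = 136)
sqrt(E(C) + 33389) = sqrt(136 + 33389) = sqrt(33525) = 15*sqrt(149)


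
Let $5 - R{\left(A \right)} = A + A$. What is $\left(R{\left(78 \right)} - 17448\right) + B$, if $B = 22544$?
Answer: $4945$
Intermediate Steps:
$R{\left(A \right)} = 5 - 2 A$ ($R{\left(A \right)} = 5 - \left(A + A\right) = 5 - 2 A$)
$\left(R{\left(78 \right)} - 17448\right) + B = \left(\left(5 - 156\right) - 17448\right) + 22544 = \left(-151 - 17448\right) + 22544 = -17599 + 22544 = 4945$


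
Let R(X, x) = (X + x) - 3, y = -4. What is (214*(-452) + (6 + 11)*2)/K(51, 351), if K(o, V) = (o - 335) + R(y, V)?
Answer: -48347/30 ≈ -1611.6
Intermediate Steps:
R(X, x) = -3 + X + x
K(o, V) = -342 + V + o (K(o, V) = (o - 335) + (-3 - 4 + V) = (-335 + o) + (-7 + V) = -342 + V + o)
(214*(-452) + (6 + 11)*2)/K(51, 351) = (214*(-452) + (6 + 11)*2)/(-342 + 351 + 51) = (-96728 + 17*2)/60 = (-96728 + 34)*(1/60) = -96694*1/60 = -48347/30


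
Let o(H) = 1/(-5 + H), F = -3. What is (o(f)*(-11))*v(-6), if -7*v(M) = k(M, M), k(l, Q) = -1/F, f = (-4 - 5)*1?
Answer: -11/294 ≈ -0.037415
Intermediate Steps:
f = -9 (f = -9*1 = -9)
k(l, Q) = 1/3 (k(l, Q) = -1/(-3) = -1*(-1/3) = 1/3)
v(M) = -1/21 (v(M) = -1/7*1/3 = -1/21)
(o(f)*(-11))*v(-6) = (-11/(-5 - 9))*(-1/21) = (-11/(-14))*(-1/21) = -1/14*(-11)*(-1/21) = (11/14)*(-1/21) = -11/294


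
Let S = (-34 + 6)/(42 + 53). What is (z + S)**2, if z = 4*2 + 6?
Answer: 1695204/9025 ≈ 187.83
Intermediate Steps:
S = -28/95 ≈ -0.29474
z = 14 (z = 8 + 6 = 14)
(z + S)**2 = (14 - 28/95)**2 = (1302/95)**2 = 1695204/9025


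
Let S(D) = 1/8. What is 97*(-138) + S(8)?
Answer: -107087/8 ≈ -13386.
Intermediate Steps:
S(D) = ⅛
97*(-138) + S(8) = 97*(-138) + ⅛ = -13386 + ⅛ = -107087/8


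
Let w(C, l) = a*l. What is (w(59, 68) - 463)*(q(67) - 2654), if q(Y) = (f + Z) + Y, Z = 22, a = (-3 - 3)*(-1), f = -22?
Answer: 142285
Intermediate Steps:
a = 6 (a = -6*(-1) = 6)
w(C, l) = 6*l
q(Y) = Y (q(Y) = (-22 + 22) + Y = 0 + Y = Y)
(w(59, 68) - 463)*(q(67) - 2654) = (6*68 - 463)*(67 - 2654) = (408 - 463)*(-2587) = -55*(-2587) = 142285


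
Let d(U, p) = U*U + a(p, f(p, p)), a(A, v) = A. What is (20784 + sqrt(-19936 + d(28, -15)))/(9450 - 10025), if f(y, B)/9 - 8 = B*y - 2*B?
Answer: -20784/575 - I*sqrt(19167)/575 ≈ -36.146 - 0.24077*I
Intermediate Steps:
f(y, B) = 72 - 18*B + 9*B*y (f(y, B) = 72 + 9*(B*y - 2*B) = 72 + 9*(-2*B + B*y) = 72 + (-18*B + 9*B*y) = 72 - 18*B + 9*B*y)
d(U, p) = p + U**2 (d(U, p) = U*U + p = U**2 + p = p + U**2)
(20784 + sqrt(-19936 + d(28, -15)))/(9450 - 10025) = (20784 + sqrt(-19936 + (-15 + 28**2)))/(9450 - 10025) = (20784 + sqrt(-19936 + (-15 + 784)))/(-575) = (20784 + sqrt(-19936 + 769))*(-1/575) = (20784 + sqrt(-19167))*(-1/575) = (20784 + I*sqrt(19167))*(-1/575) = -20784/575 - I*sqrt(19167)/575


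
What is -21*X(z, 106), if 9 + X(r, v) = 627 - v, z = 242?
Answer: -10752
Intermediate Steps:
X(r, v) = 618 - v (X(r, v) = -9 + (627 - v) = 618 - v)
-21*X(z, 106) = -21*(618 - 1*106) = -21*(618 - 106) = -21*512 = -10752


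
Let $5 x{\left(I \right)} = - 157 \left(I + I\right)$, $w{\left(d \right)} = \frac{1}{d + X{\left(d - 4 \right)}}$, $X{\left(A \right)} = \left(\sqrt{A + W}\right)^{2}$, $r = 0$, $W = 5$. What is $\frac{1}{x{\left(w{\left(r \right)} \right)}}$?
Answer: $- \frac{5}{314} \approx -0.015924$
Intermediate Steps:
$X{\left(A \right)} = 5 + A$ ($X{\left(A \right)} = \left(\sqrt{A + 5}\right)^{2} = \left(\sqrt{5 + A}\right)^{2} = 5 + A$)
$w{\left(d \right)} = \frac{1}{1 + 2 d}$ ($w{\left(d \right)} = \frac{1}{d + \left(5 + \left(d - 4\right)\right)} = \frac{1}{d + \left(5 + \left(-4 + d\right)\right)} = \frac{1}{d + \left(1 + d\right)} = \frac{1}{1 + 2 d}$)
$x{\left(I \right)} = - \frac{314 I}{5}$ ($x{\left(I \right)} = \frac{\left(-157\right) \left(I + I\right)}{5} = \frac{\left(-157\right) 2 I}{5} = \frac{\left(-314\right) I}{5} = - \frac{314 I}{5}$)
$\frac{1}{x{\left(w{\left(r \right)} \right)}} = \frac{1}{\left(- \frac{314}{5}\right) \frac{1}{1 + 2 \cdot 0}} = \frac{1}{\left(- \frac{314}{5}\right) \frac{1}{1 + 0}} = \frac{1}{\left(- \frac{314}{5}\right) 1^{-1}} = \frac{1}{\left(- \frac{314}{5}\right) 1} = \frac{1}{- \frac{314}{5}} = - \frac{5}{314}$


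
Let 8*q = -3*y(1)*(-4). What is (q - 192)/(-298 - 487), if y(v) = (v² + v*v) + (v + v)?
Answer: 186/785 ≈ 0.23694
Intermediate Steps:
y(v) = 2*v + 2*v² (y(v) = (v² + v²) + 2*v = 2*v² + 2*v = 2*v + 2*v²)
q = 6 (q = (-6*(1 + 1)*(-4))/8 = (-6*2*(-4))/8 = (-3*4*(-4))/8 = (-12*(-4))/8 = (⅛)*48 = 6)
(q - 192)/(-298 - 487) = (6 - 192)/(-298 - 487) = -186/(-785) = -186*(-1/785) = 186/785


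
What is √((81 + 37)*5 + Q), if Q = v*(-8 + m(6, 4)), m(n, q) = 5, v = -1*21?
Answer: √653 ≈ 25.554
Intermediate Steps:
v = -21
Q = 63 (Q = -21*(-8 + 5) = -21*(-3) = 63)
√((81 + 37)*5 + Q) = √((81 + 37)*5 + 63) = √(118*5 + 63) = √(590 + 63) = √653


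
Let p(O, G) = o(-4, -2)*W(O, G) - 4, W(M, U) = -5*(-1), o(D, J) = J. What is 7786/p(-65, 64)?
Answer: -3893/7 ≈ -556.14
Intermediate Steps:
W(M, U) = 5
p(O, G) = -14 (p(O, G) = -2*5 - 4 = -10 - 4 = -14)
7786/p(-65, 64) = 7786/(-14) = 7786*(-1/14) = -3893/7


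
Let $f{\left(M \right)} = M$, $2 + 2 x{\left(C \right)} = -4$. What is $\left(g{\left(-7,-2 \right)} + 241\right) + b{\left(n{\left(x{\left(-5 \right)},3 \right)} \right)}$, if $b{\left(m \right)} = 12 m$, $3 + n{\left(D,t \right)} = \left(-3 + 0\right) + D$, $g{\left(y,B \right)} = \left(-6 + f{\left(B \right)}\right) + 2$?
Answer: $127$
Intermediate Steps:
$x{\left(C \right)} = -3$ ($x{\left(C \right)} = -1 + \frac{1}{2} \left(-4\right) = -1 - 2 = -3$)
$g{\left(y,B \right)} = -4 + B$ ($g{\left(y,B \right)} = \left(-6 + B\right) + 2 = -4 + B$)
$n{\left(D,t \right)} = -6 + D$ ($n{\left(D,t \right)} = -3 + \left(\left(-3 + 0\right) + D\right) = -3 + \left(-3 + D\right) = -6 + D$)
$\left(g{\left(-7,-2 \right)} + 241\right) + b{\left(n{\left(x{\left(-5 \right)},3 \right)} \right)} = \left(\left(-4 - 2\right) + 241\right) + 12 \left(-6 - 3\right) = \left(-6 + 241\right) + 12 \left(-9\right) = 235 - 108 = 127$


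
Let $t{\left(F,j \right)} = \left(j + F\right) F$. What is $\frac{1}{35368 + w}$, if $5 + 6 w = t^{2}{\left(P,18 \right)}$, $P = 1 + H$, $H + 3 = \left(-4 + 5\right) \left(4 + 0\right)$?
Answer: $\frac{6}{213803} \approx 2.8063 \cdot 10^{-5}$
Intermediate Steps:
$H = 1$ ($H = -3 + \left(-4 + 5\right) \left(4 + 0\right) = -3 + 1 \cdot 4 = -3 + 4 = 1$)
$P = 2$ ($P = 1 + 1 = 2$)
$t{\left(F,j \right)} = F \left(F + j\right)$ ($t{\left(F,j \right)} = \left(F + j\right) F = F \left(F + j\right)$)
$w = \frac{1595}{6}$ ($w = - \frac{5}{6} + \frac{\left(2 \left(2 + 18\right)\right)^{2}}{6} = - \frac{5}{6} + \frac{\left(2 \cdot 20\right)^{2}}{6} = - \frac{5}{6} + \frac{40^{2}}{6} = - \frac{5}{6} + \frac{1}{6} \cdot 1600 = - \frac{5}{6} + \frac{800}{3} = \frac{1595}{6} \approx 265.83$)
$\frac{1}{35368 + w} = \frac{1}{35368 + \frac{1595}{6}} = \frac{1}{\frac{213803}{6}} = \frac{6}{213803}$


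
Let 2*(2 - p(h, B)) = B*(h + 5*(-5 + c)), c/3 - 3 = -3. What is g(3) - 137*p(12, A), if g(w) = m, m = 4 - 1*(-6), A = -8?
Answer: 6860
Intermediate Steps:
c = 0 (c = 9 + 3*(-3) = 9 - 9 = 0)
p(h, B) = 2 - B*(-25 + h)/2 (p(h, B) = 2 - B*(h + 5*(-5 + 0))/2 = 2 - B*(h + 5*(-5))/2 = 2 - B*(h - 25)/2 = 2 - B*(-25 + h)/2)
m = 10 (m = 4 + 6 = 10)
g(w) = 10
g(3) - 137*p(12, A) = 10 - 137*(2 + (25/2)*(-8) - ½*(-8)*12) = 10 - 137*(2 - 100 + 48) = 10 - 137*(-50) = 10 + 6850 = 6860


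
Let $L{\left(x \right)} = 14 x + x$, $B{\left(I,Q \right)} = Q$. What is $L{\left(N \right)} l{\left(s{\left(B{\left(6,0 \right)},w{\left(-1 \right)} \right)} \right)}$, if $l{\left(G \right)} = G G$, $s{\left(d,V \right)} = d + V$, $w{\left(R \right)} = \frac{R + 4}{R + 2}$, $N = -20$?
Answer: $-2700$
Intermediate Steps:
$w{\left(R \right)} = \frac{4 + R}{2 + R}$
$s{\left(d,V \right)} = V + d$
$L{\left(x \right)} = 15 x$
$l{\left(G \right)} = G^{2}$
$L{\left(N \right)} l{\left(s{\left(B{\left(6,0 \right)},w{\left(-1 \right)} \right)} \right)} = 15 \left(-20\right) \left(\frac{4 - 1}{2 - 1} + 0\right)^{2} = - 300 \left(1^{-1} \cdot 3 + 0\right)^{2} = - 300 \left(1 \cdot 3 + 0\right)^{2} = - 300 \left(3 + 0\right)^{2} = - 300 \cdot 3^{2} = \left(-300\right) 9 = -2700$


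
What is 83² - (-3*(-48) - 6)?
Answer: 6751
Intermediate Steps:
83² - (-3*(-48) - 6) = 6889 - (144 - 6) = 6889 - 1*138 = 6889 - 138 = 6751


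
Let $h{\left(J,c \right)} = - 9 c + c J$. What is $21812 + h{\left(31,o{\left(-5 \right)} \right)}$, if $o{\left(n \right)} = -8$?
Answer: $21636$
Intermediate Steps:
$h{\left(J,c \right)} = - 9 c + J c$
$21812 + h{\left(31,o{\left(-5 \right)} \right)} = 21812 - 8 \left(-9 + 31\right) = 21812 - 176 = 21636$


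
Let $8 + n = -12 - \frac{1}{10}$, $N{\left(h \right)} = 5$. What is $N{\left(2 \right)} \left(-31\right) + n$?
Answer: $- \frac{1751}{10} \approx -175.1$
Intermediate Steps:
$n = - \frac{201}{10}$ ($n = -8 - \frac{121}{10} = - \frac{201}{10} \approx -20.1$)
$N{\left(2 \right)} \left(-31\right) + n = 5 \left(-31\right) - \frac{201}{10} = -155 - \frac{201}{10} = - \frac{1751}{10}$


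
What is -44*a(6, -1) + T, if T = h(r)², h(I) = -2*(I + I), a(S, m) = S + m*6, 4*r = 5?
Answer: 25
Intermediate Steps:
r = 5/4 (r = (¼)*5 = 5/4 ≈ 1.2500)
a(S, m) = S + 6*m
h(I) = -4*I
T = 25 (T = (-4*5/4)² = (-5)² = 25)
-44*a(6, -1) + T = -44*(6 + 6*(-1)) + 25 = -44*(6 - 6) + 25 = -44*0 + 25 = 0 + 25 = 25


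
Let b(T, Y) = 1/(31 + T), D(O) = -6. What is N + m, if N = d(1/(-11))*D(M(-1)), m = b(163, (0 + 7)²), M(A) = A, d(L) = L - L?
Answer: 1/194 ≈ 0.0051546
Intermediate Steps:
d(L) = 0
m = 1/194 (m = 1/(31 + 163) = 1/194 ≈ 0.0051546)
N = 0 (N = 0*(-6) = 0)
N + m = 0 + 1/194 = 1/194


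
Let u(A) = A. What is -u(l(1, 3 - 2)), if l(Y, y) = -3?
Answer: 3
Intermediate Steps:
-u(l(1, 3 - 2)) = -1*(-3) = 3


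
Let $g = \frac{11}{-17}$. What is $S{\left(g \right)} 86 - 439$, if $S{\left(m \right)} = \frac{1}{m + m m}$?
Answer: $- \frac{26914}{33} \approx -815.58$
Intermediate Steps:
$g = - \frac{11}{17}$ ($g = 11 \left(- \frac{1}{17}\right) = - \frac{11}{17} \approx -0.64706$)
$S{\left(m \right)} = \frac{1}{m + m^{2}}$
$S{\left(g \right)} 86 - 439 = \frac{1}{\left(- \frac{11}{17}\right) \left(1 - \frac{11}{17}\right)} 86 - 439 = - \frac{17}{11 \cdot \frac{6}{17}} \cdot 86 - 439 = \left(- \frac{17}{11}\right) \frac{17}{6} \cdot 86 - 439 = \left(- \frac{289}{66}\right) 86 - 439 = - \frac{12427}{33} - 439 = - \frac{26914}{33}$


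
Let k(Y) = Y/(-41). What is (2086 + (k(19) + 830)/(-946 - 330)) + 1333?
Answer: 178834393/52316 ≈ 3418.4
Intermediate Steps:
k(Y) = -Y/41 (k(Y) = Y*(-1/41) = -Y/41)
(2086 + (k(19) + 830)/(-946 - 330)) + 1333 = (2086 + (-1/41*19 + 830)/(-946 - 330)) + 1333 = (2086 + (-19/41 + 830)/(-1276)) + 1333 = (2086 + (34011/41)*(-1/1276)) + 1333 = (2086 - 34011/52316) + 1333 = 109097165/52316 + 1333 = 178834393/52316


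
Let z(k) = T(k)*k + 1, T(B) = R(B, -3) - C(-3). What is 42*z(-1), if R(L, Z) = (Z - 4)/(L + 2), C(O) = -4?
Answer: 168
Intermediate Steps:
R(L, Z) = (-4 + Z)/(2 + L)
T(B) = 4 - 7/(2 + B) (T(B) = (-4 - 3)/(2 + B) - 1*(-4) = -7/(2 + B) + 4 = 4 - 7/(2 + B))
z(k) = 1 + k*(1 + 4*k)/(2 + k) (z(k) = ((1 + 4*k)/(2 + k))*k + 1 = k*(1 + 4*k)/(2 + k) + 1 = 1 + k*(1 + 4*k)/(2 + k))
42*z(-1) = 42*((2 - 1 - (1 + 4*(-1)))/(2 - 1)) = 42*((2 - 1 - (1 - 4))/1) = 42*(1*(2 - 1 - 1*(-3))) = 42*(1*(2 - 1 + 3)) = 42*(1*4) = 42*4 = 168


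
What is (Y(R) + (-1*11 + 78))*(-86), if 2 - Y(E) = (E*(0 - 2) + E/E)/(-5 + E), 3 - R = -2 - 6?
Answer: -6235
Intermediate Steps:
R = 11 (R = 3 - (-2 - 6) = 3 - 1*(-8) = 3 + 8 = 11)
Y(E) = 2 - (1 - 2*E)/(-5 + E) (Y(E) = 2 - (E*(0 - 2) + E/E)/(-5 + E) = 2 - (E*(-2) + 1)/(-5 + E) = 2 - (-2*E + 1)/(-5 + E) = 2 - (1 - 2*E)/(-5 + E))
(Y(R) + (-1*11 + 78))*(-86) = ((-11 + 4*11)/(-5 + 11) + (-1*11 + 78))*(-86) = ((-11 + 44)/6 + (-11 + 78))*(-86) = ((⅙)*33 + 67)*(-86) = (11/2 + 67)*(-86) = (145/2)*(-86) = -6235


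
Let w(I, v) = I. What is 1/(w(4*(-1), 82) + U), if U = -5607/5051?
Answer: -5051/25811 ≈ -0.19569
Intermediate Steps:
U = -5607/5051 (U = -5607*1/5051 = -5607/5051 ≈ -1.1101)
1/(w(4*(-1), 82) + U) = 1/(4*(-1) - 5607/5051) = 1/(-4 - 5607/5051) = 1/(-25811/5051) = -5051/25811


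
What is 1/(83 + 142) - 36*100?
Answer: -809999/225 ≈ -3600.0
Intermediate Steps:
1/(83 + 142) - 36*100 = 1/225 - 3600 = -809999/225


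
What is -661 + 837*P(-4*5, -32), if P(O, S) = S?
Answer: -27445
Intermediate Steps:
-661 + 837*P(-4*5, -32) = -661 + 837*(-32) = -661 - 26784 = -27445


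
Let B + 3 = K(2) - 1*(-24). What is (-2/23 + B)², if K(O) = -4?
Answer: 151321/529 ≈ 286.05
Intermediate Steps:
B = 17 (B = -3 + (-4 - 1*(-24)) = -3 + (-4 + 24) = -3 + 20 = 17)
(-2/23 + B)² = (-2/23 + 17)² = (389/23)² = 151321/529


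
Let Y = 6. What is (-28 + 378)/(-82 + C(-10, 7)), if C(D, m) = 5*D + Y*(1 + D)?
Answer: -175/93 ≈ -1.8817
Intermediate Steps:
C(D, m) = 6 + 11*D (C(D, m) = 5*D + 6*(1 + D) = 5*D + (6 + 6*D) = 6 + 11*D)
(-28 + 378)/(-82 + C(-10, 7)) = (-28 + 378)/(-82 + (6 + 11*(-10))) = 350/(-82 + (6 - 110)) = 350/(-82 - 104) = 350/(-186) = 350*(-1/186) = -175/93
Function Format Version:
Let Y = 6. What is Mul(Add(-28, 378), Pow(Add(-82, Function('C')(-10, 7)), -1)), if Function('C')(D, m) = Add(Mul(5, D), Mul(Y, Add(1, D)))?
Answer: Rational(-175, 93) ≈ -1.8817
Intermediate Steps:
Function('C')(D, m) = Add(6, Mul(11, D)) (Function('C')(D, m) = Add(Mul(5, D), Mul(6, Add(1, D))) = Add(Mul(5, D), Add(6, Mul(6, D))) = Add(6, Mul(11, D)))
Mul(Add(-28, 378), Pow(Add(-82, Function('C')(-10, 7)), -1)) = Mul(Add(-28, 378), Pow(Add(-82, Add(6, Mul(11, -10))), -1)) = Mul(350, Pow(Add(-82, Add(6, -110)), -1)) = Mul(350, Pow(Add(-82, -104), -1)) = Mul(350, Pow(-186, -1)) = Mul(350, Rational(-1, 186)) = Rational(-175, 93)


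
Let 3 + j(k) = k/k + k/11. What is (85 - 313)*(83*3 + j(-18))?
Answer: -615372/11 ≈ -55943.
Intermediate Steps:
j(k) = -2 + k/11 (j(k) = -3 + (k/k + k/11) = -3 + (1 + k*(1/11)) = -3 + (1 + k/11) = -2 + k/11)
(85 - 313)*(83*3 + j(-18)) = (85 - 313)*(83*3 + (-2 + (1/11)*(-18))) = -228*(249 + (-2 - 18/11)) = -228*(249 - 40/11) = -228*2699/11 = -615372/11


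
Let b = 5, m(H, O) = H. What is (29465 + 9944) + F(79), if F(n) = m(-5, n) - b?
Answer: 39399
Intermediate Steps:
F(n) = -10 (F(n) = -5 - 1*5 = -5 - 5 = -10)
(29465 + 9944) + F(79) = (29465 + 9944) - 10 = 39409 - 10 = 39399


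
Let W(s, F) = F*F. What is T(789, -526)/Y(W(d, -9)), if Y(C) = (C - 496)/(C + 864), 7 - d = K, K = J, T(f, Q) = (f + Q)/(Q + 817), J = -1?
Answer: -16569/8051 ≈ -2.0580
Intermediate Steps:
T(f, Q) = (Q + f)/(817 + Q)
K = -1
d = 8 (d = 7 - 1*(-1) = 7 + 1 = 8)
W(s, F) = F²
Y(C) = (-496 + C)/(864 + C)
T(789, -526)/Y(W(d, -9)) = ((-526 + 789)/(817 - 526))/(((-496 + (-9)²)/(864 + (-9)²))) = (263/291)/(((-496 + 81)/(864 + 81))) = ((1/291)*263)/((-415/945)) = 263/(291*(((1/945)*(-415)))) = 263/(291*(-83/189)) = (263/291)*(-189/83) = -16569/8051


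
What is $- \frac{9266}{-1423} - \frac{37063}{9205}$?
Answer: $\frac{32552881}{13098715} \approx 2.4852$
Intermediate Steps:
$- \frac{9266}{-1423} - \frac{37063}{9205} = \left(-9266\right) \left(- \frac{1}{1423}\right) - \frac{37063}{9205} = \frac{9266}{1423} - \frac{37063}{9205} = \frac{32552881}{13098715}$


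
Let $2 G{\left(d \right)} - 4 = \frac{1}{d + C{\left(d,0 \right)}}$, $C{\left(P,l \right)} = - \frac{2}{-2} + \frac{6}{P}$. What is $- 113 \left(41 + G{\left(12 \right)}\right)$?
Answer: $- \frac{131306}{27} \approx -4863.2$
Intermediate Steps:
$C{\left(P,l \right)} = 1 + \frac{6}{P}$ ($C{\left(P,l \right)} = \left(-2\right) \left(- \frac{1}{2}\right) + \frac{6}{P} = 1 + \frac{6}{P}$)
$G{\left(d \right)} = 2 + \frac{1}{2 \left(d + \frac{6 + d}{d}\right)}$
$- 113 \left(41 + G{\left(12 \right)}\right) = - 113 \left(41 + \frac{12 + 2 \cdot 12^{2} + \frac{5}{2} \cdot 12}{6 + 12 + 12^{2}}\right) = - 113 \left(41 + \frac{12 + 2 \cdot 144 + 30}{6 + 12 + 144}\right) = - 113 \left(41 + \frac{12 + 288 + 30}{162}\right) = - 113 \left(41 + \frac{1}{162} \cdot 330\right) = - 113 \left(41 + \frac{55}{27}\right) = \left(-113\right) \frac{1162}{27} = - \frac{131306}{27}$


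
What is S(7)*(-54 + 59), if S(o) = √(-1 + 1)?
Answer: 0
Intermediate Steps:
S(o) = 0 (S(o) = √0 = 0)
S(7)*(-54 + 59) = 0*(-54 + 59) = 0*5 = 0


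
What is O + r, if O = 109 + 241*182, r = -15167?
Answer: 28804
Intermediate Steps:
O = 43971 (O = 109 + 43862 = 43971)
O + r = 43971 - 15167 = 28804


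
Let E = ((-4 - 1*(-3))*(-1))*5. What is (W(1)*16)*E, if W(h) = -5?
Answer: -400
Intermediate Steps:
E = 5 (E = ((-4 + 3)*(-1))*5 = -1*(-1)*5 = 1*5 = 5)
(W(1)*16)*E = -5*16*5 = -80*5 = -400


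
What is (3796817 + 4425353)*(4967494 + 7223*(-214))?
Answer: 28134391085240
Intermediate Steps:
(3796817 + 4425353)*(4967494 + 7223*(-214)) = 8222170*(4967494 - 1545722) = 8222170*3421772 = 28134391085240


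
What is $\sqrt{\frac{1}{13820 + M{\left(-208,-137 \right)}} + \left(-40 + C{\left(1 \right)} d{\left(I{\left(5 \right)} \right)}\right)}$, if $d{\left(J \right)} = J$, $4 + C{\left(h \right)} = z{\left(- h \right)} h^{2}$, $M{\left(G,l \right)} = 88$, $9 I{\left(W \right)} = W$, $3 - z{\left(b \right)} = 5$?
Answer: $\frac{i \sqrt{232834987}}{2318} \approx 6.5828 i$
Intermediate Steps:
$z{\left(b \right)} = -2$ ($z{\left(b \right)} = 3 - 5 = -2$)
$I{\left(W \right)} = \frac{W}{9}$
$C{\left(h \right)} = -4 - 2 h^{2}$
$\sqrt{\frac{1}{13820 + M{\left(-208,-137 \right)}} + \left(-40 + C{\left(1 \right)} d{\left(I{\left(5 \right)} \right)}\right)} = \sqrt{\frac{1}{13820 + 88} - \left(40 - \left(-4 - 2 \cdot 1^{2}\right) \frac{1}{9} \cdot 5\right)} = \sqrt{\frac{1}{13908} - \left(40 - \left(-4 - 2\right) \frac{5}{9}\right)} = \sqrt{\frac{1}{13908} - \frac{130}{3}} = \sqrt{- \frac{200893}{4636}} = \frac{i \sqrt{232834987}}{2318}$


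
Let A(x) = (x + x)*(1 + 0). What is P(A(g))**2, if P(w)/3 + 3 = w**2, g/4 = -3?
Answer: 2954961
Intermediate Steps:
g = -12 (g = 4*(-3) = -12)
A(x) = 2*x (A(x) = (2*x)*1 = 2*x)
P(w) = -9 + 3*w**2
P(A(g))**2 = (-9 + 3*(2*(-12))**2)**2 = (-9 + 3*(-24)**2)**2 = (-9 + 3*576)**2 = (-9 + 1728)**2 = 1719**2 = 2954961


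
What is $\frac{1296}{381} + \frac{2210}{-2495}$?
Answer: $\frac{159434}{63373} \approx 2.5158$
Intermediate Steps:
$\frac{1296}{381} + \frac{2210}{-2495} = 1296 \cdot \frac{1}{381} + 2210 \left(- \frac{1}{2495}\right) = \frac{432}{127} - \frac{442}{499} = \frac{159434}{63373}$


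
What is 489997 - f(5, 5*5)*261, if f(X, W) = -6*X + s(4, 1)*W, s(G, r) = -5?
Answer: 530452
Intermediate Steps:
f(X, W) = -6*X - 5*W
489997 - f(5, 5*5)*261 = 489997 - (-6*5 - 25*5)*261 = 489997 - (-30 - 5*25)*261 = 489997 - (-30 - 125)*261 = 489997 - (-155)*261 = 489997 - 1*(-40455) = 489997 + 40455 = 530452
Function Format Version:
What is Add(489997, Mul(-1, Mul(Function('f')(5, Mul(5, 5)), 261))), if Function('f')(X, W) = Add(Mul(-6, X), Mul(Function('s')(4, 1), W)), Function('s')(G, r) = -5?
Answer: 530452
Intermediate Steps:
Function('f')(X, W) = Add(Mul(-6, X), Mul(-5, W))
Add(489997, Mul(-1, Mul(Function('f')(5, Mul(5, 5)), 261))) = Add(489997, Mul(-1, Mul(Add(Mul(-6, 5), Mul(-5, Mul(5, 5))), 261))) = Add(489997, Mul(-1, Mul(Add(-30, Mul(-5, 25)), 261))) = Add(489997, Mul(-1, Mul(Add(-30, -125), 261))) = Add(489997, Mul(-1, Mul(-155, 261))) = Add(489997, Mul(-1, -40455)) = Add(489997, 40455) = 530452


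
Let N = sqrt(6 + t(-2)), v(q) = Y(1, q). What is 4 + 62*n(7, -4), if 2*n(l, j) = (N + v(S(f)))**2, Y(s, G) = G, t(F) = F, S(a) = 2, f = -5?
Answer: 500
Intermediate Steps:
v(q) = q
N = 2 (N = sqrt(6 - 2) = sqrt(4) = 2)
n(l, j) = 8 (n(l, j) = (2 + 2)**2/2 = (1/2)*4**2 = (1/2)*16 = 8)
4 + 62*n(7, -4) = 4 + 62*8 = 4 + 496 = 500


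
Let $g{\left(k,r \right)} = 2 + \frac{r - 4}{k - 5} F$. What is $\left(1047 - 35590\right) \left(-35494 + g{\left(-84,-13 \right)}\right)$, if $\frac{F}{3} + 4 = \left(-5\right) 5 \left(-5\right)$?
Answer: $\frac{108900849031}{89} \approx 1.2236 \cdot 10^{9}$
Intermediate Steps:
$F = 363$ ($F = -12 + 3 \left(-5\right) 5 \left(-5\right) = -12 + 3 \left(\left(-25\right) \left(-5\right)\right) = -12 + 3 \cdot 125 = -12 + 375 = 363$)
$g{\left(k,r \right)} = 2 + \frac{363 \left(-4 + r\right)}{-5 + k}$ ($g{\left(k,r \right)} = 2 + \frac{r - 4}{k - 5} \cdot 363 = 2 + \frac{-4 + r}{-5 + k} 363 = 2 + \frac{363 \left(-4 + r\right)}{-5 + k}$)
$\left(1047 - 35590\right) \left(-35494 + g{\left(-84,-13 \right)}\right) = \left(1047 - 35590\right) \left(-35494 + \frac{-1462 + 2 \left(-84\right) + 363 \left(-13\right)}{-5 - 84}\right) = - 34543 \left(-35494 + \frac{-1462 - 168 - 4719}{-89}\right) = - 34543 \left(-35494 - - \frac{6349}{89}\right) = - 34543 \left(-35494 + \frac{6349}{89}\right) = \left(-34543\right) \left(- \frac{3152617}{89}\right) = \frac{108900849031}{89}$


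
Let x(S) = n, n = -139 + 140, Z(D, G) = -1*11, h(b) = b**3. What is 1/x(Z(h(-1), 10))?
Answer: 1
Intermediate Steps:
Z(D, G) = -11
n = 1
x(S) = 1
1/x(Z(h(-1), 10)) = 1/1 = 1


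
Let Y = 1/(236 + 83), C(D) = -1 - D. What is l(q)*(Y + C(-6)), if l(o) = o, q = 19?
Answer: 30324/319 ≈ 95.060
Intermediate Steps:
Y = 1/319 ≈ 0.0031348
l(q)*(Y + C(-6)) = 19*(1/319 + (-1 - 1*(-6))) = 19*(1/319 + (-1 + 6)) = 19*(1/319 + 5) = 19*(1596/319) = 30324/319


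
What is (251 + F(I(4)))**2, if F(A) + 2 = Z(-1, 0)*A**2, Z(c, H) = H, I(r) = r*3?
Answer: 62001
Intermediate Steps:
I(r) = 3*r
F(A) = -2 (F(A) = -2 + 0*A**2 = -2 + 0 = -2)
(251 + F(I(4)))**2 = (251 - 2)**2 = 249**2 = 62001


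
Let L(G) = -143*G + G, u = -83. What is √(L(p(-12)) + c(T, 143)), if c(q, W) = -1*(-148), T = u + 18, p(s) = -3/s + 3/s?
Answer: 2*√37 ≈ 12.166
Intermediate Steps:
p(s) = 0
L(G) = -142*G
T = -65 (T = -83 + 18 = -65)
c(q, W) = 148
√(L(p(-12)) + c(T, 143)) = √(-142*0 + 148) = √(0 + 148) = √148 = 2*√37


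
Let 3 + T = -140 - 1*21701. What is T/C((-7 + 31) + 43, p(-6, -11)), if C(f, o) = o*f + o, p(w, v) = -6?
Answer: 5461/102 ≈ 53.539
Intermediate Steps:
C(f, o) = o + f*o (C(f, o) = f*o + o = o + f*o)
T = -21844 (T = -3 + (-140 - 1*21701) = -3 + (-140 - 21701) = -3 - 21841 = -21844)
T/C((-7 + 31) + 43, p(-6, -11)) = -21844*(-1/(6*(1 + ((-7 + 31) + 43)))) = -21844*(-1/(6*(1 + (24 + 43)))) = -21844*(-1/(6*(1 + 67))) = -21844/((-6*68)) = -21844/(-408) = -21844*(-1/408) = 5461/102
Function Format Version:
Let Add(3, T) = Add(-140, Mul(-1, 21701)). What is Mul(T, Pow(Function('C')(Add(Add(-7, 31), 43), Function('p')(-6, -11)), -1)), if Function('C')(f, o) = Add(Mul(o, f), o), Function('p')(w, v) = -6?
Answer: Rational(5461, 102) ≈ 53.539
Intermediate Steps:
Function('C')(f, o) = Add(o, Mul(f, o)) (Function('C')(f, o) = Add(Mul(f, o), o) = Add(o, Mul(f, o)))
T = -21844 (T = Add(-3, Add(-140, Mul(-1, 21701))) = Add(-3, Add(-140, -21701)) = Add(-3, -21841) = -21844)
Mul(T, Pow(Function('C')(Add(Add(-7, 31), 43), Function('p')(-6, -11)), -1)) = Mul(-21844, Pow(Mul(-6, Add(1, Add(Add(-7, 31), 43))), -1)) = Mul(-21844, Pow(Mul(-6, Add(1, Add(24, 43))), -1)) = Mul(-21844, Pow(Mul(-6, Add(1, 67)), -1)) = Mul(-21844, Pow(Mul(-6, 68), -1)) = Mul(-21844, Pow(-408, -1)) = Mul(-21844, Rational(-1, 408)) = Rational(5461, 102)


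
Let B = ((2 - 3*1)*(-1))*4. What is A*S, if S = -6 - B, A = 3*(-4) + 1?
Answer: 110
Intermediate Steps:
A = -11 (A = -12 + 1 = -11)
B = 4 (B = ((2 - 3)*(-1))*4 = -1*(-1)*4 = 1*4 = 4)
S = -10 (S = -6 - 1*4 = -6 - 4 = -10)
A*S = -11*(-10) = 110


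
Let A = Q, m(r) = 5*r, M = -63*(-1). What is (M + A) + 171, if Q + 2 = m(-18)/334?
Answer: 38699/167 ≈ 231.73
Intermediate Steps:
M = 63
Q = -379/167 (Q = -2 + (5*(-18))/334 = -2 - 90*1/334 = -2 - 45/167 = -379/167 ≈ -2.2695)
A = -379/167 ≈ -2.2695
(M + A) + 171 = (63 - 379/167) + 171 = 10142/167 + 171 = 38699/167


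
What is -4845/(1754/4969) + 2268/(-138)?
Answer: -554383527/40342 ≈ -13742.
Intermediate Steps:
-4845/(1754/4969) + 2268/(-138) = -4845/(1754*(1/4969)) + 2268*(-1/138) = -4845/1754/4969 - 378/23 = -4845*4969/1754 - 378/23 = -24074805/1754 - 378/23 = -554383527/40342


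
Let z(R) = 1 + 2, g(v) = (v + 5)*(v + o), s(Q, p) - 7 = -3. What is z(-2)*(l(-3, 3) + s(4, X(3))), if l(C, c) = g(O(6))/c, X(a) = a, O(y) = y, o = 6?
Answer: 144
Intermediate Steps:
s(Q, p) = 4 (s(Q, p) = 7 - 3 = 4)
g(v) = (5 + v)*(6 + v) (g(v) = (v + 5)*(v + 6) = (5 + v)*(6 + v))
l(C, c) = 132/c (l(C, c) = (30 + 6**2 + 11*6)/c = (30 + 36 + 66)/c = 132/c)
z(R) = 3
z(-2)*(l(-3, 3) + s(4, X(3))) = 3*(132/3 + 4) = 3*(132*(1/3) + 4) = 3*(44 + 4) = 3*48 = 144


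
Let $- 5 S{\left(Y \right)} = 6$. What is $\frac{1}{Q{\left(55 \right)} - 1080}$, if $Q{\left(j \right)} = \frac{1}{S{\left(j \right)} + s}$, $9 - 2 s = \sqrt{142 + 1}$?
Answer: $- \frac{268521}{290038310} + \frac{\sqrt{143}}{58007662} \approx -0.00092561$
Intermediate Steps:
$S{\left(Y \right)} = - \frac{6}{5}$ ($S{\left(Y \right)} = \left(- \frac{1}{5}\right) 6 = - \frac{6}{5}$)
$s = \frac{9}{2} - \frac{\sqrt{143}}{2}$ ($s = \frac{9}{2} - \frac{\sqrt{142 + 1}}{2} = \frac{9}{2} - \frac{\sqrt{143}}{2} \approx -1.4791$)
$Q{\left(j \right)} = \frac{1}{\frac{33}{10} - \frac{\sqrt{143}}{2}}$ ($Q{\left(j \right)} = \frac{1}{- \frac{6}{5} + \left(\frac{9}{2} - \frac{\sqrt{143}}{2}\right)} = \frac{1}{\frac{33}{10} - \frac{\sqrt{143}}{2}}$)
$\frac{1}{Q{\left(55 \right)} - 1080} = \frac{1}{\left(- \frac{15}{113} - \frac{25 \sqrt{143}}{1243}\right) - 1080} = \frac{1}{- \frac{122055}{113} - \frac{25 \sqrt{143}}{1243}}$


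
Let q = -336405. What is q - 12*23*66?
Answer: -354621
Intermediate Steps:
q - 12*23*66 = -336405 - 12*23*66 = -336405 - 276*66 = -336405 - 1*18216 = -336405 - 18216 = -354621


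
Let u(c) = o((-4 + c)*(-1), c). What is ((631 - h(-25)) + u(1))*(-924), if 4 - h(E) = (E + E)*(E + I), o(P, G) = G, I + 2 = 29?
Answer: -487872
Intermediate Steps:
I = 27 (I = -2 + 29 = 27)
h(E) = 4 - 2*E*(27 + E) (h(E) = 4 - (E + E)*(E + 27) = 4 - 2*E*(27 + E))
u(c) = c
((631 - h(-25)) + u(1))*(-924) = ((631 - (4 - 54*(-25) - 2*(-25)²)) + 1)*(-924) = ((631 - (4 + 1350 - 2*625)) + 1)*(-924) = ((631 - (4 + 1350 - 1250)) + 1)*(-924) = ((631 - 1*104) + 1)*(-924) = ((631 - 104) + 1)*(-924) = (527 + 1)*(-924) = 528*(-924) = -487872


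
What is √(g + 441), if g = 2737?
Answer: √3178 ≈ 56.374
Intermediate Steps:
√(g + 441) = √(2737 + 441) = √3178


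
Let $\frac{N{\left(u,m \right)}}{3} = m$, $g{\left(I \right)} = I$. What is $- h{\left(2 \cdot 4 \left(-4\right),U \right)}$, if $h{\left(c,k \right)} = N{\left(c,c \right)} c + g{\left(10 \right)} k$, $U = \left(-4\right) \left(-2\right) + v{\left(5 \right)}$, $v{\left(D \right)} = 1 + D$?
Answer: $-3212$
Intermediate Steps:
$N{\left(u,m \right)} = 3 m$
$U = 14$ ($U = \left(-4\right) \left(-2\right) + \left(1 + 5\right) = 8 + 6 = 14$)
$h{\left(c,k \right)} = 3 c^{2} + 10 k$ ($h{\left(c,k \right)} = 3 c c + 10 k = 3 c^{2} + 10 k$)
$- h{\left(2 \cdot 4 \left(-4\right),U \right)} = - (3 \left(2 \cdot 4 \left(-4\right)\right)^{2} + 10 \cdot 14) = - (3 \left(8 \left(-4\right)\right)^{2} + 140) = - (3 \left(-32\right)^{2} + 140) = - (3 \cdot 1024 + 140) = - (3072 + 140) = \left(-1\right) 3212 = -3212$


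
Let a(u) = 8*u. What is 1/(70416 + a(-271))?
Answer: 1/68248 ≈ 1.4652e-5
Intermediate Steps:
1/(70416 + a(-271)) = 1/(70416 + 8*(-271)) = 1/(70416 - 2168) = 1/68248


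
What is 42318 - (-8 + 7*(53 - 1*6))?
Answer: 41997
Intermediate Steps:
42318 - (-8 + 7*(53 - 1*6)) = 42318 - (-8 + 7*(53 - 6)) = 42318 - (-8 + 7*47) = 42318 - (-8 + 329) = 42318 - 1*321 = 42318 - 321 = 41997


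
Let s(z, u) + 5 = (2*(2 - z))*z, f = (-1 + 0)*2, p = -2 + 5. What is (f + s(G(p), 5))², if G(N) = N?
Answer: 169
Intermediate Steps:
p = 3
f = -2 (f = -1*2 = -2)
s(z, u) = -5 + z*(4 - 2*z) (s(z, u) = -5 + (2*(2 - z))*z = -5 + (4 - 2*z)*z = -5 + z*(4 - 2*z))
(f + s(G(p), 5))² = (-2 + (-5 - 2*3² + 4*3))² = (-2 + (-5 - 2*9 + 12))² = (-2 + (-5 - 18 + 12))² = (-2 - 11)² = (-13)² = 169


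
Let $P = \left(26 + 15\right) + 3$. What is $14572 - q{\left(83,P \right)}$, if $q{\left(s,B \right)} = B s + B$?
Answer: $10876$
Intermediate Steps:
$P = 44$ ($P = 41 + 3 = 44$)
$q{\left(s,B \right)} = B + B s$
$14572 - q{\left(83,P \right)} = 14572 - 44 \left(1 + 83\right) = 14572 - 44 \cdot 84 = 14572 - 3696 = 10876$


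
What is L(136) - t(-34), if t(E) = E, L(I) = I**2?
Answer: 18530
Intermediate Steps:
L(136) - t(-34) = 136**2 - 1*(-34) = 18496 + 34 = 18530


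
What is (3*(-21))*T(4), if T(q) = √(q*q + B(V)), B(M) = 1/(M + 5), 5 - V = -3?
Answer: -63*√2717/13 ≈ -252.60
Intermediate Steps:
V = 8 (V = 5 - 1*(-3) = 5 + 3 = 8)
B(M) = 1/(5 + M)
T(q) = √(1/13 + q²) (T(q) = √(q*q + 1/(5 + 8)) = √(q² + 1/13) = √(1/13 + q²))
(3*(-21))*T(4) = (3*(-21))*(√(13 + 169*4²)/13) = -63*√(13 + 169*16)/13 = -63*√(13 + 2704)/13 = -63*√2717/13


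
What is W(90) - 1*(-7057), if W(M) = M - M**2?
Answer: -953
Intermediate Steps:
W(90) - 1*(-7057) = 90*(1 - 1*90) - 1*(-7057) = 90*(1 - 90) + 7057 = 90*(-89) + 7057 = -8010 + 7057 = -953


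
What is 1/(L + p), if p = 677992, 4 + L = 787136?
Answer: 1/1465124 ≈ 6.8254e-7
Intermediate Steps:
L = 787132 (L = -4 + 787136 = 787132)
1/(L + p) = 1/(787132 + 677992) = 1/1465124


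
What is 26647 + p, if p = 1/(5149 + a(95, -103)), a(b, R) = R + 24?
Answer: 135100291/5070 ≈ 26647.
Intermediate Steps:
a(b, R) = 24 + R
p = 1/5070 (p = 1/(5149 + (24 - 103)) = 1/(5149 - 79) = 1/5070 ≈ 0.00019724)
26647 + p = 26647 + 1/5070 = 135100291/5070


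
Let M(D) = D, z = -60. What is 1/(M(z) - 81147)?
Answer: -1/81207 ≈ -1.2314e-5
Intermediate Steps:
1/(M(z) - 81147) = 1/(-60 - 81147) = 1/(-81207) = -1/81207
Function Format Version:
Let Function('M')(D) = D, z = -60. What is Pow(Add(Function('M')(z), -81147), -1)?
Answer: Rational(-1, 81207) ≈ -1.2314e-5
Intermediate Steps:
Pow(Add(Function('M')(z), -81147), -1) = Pow(Add(-60, -81147), -1) = Pow(-81207, -1) = Rational(-1, 81207)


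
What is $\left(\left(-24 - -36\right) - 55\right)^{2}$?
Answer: $1849$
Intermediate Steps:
$\left(\left(-24 - -36\right) - 55\right)^{2} = \left(\left(-24 + 36\right) - 55\right)^{2} = \left(12 - 55\right)^{2} = \left(-43\right)^{2} = 1849$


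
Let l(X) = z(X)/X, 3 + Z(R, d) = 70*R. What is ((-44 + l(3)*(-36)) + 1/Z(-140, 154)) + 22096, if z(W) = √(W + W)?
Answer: 216175755/9803 - 12*√6 ≈ 22023.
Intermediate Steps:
z(W) = √2*√W (z(W) = √(2*W) = √2*√W)
Z(R, d) = -3 + 70*R
l(X) = √2/√X (l(X) = (√2*√X)/X = √2/√X)
((-44 + l(3)*(-36)) + 1/Z(-140, 154)) + 22096 = ((-44 + (√2/√3)*(-36)) + 1/(-3 + 70*(-140))) + 22096 = ((-44 + (√2*(√3/3))*(-36)) + 1/(-3 - 9800)) + 22096 = ((-44 + (√6/3)*(-36)) + 1/(-9803)) + 22096 = ((-44 - 12*√6) - 1/9803) + 22096 = (-431333/9803 - 12*√6) + 22096 = 216175755/9803 - 12*√6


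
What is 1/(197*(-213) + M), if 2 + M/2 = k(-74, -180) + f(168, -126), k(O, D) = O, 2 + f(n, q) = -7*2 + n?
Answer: -1/41809 ≈ -2.3918e-5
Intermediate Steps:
f(n, q) = -16 + n (f(n, q) = -2 + (-7*2 + n) = -2 + (-14 + n) = -16 + n)
M = 152 (M = -4 + 2*(-74 + (-16 + 168)) = -4 + 2*(-74 + 152) = -4 + 2*78 = -4 + 156 = 152)
1/(197*(-213) + M) = 1/(197*(-213) + 152) = 1/(-41961 + 152) = 1/(-41809) = -1/41809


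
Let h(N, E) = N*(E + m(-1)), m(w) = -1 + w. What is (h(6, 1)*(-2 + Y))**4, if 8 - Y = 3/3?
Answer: 810000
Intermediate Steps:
Y = 7 (Y = 8 - 3/3 = 8 - 1*1 = 8 - 1 = 7)
h(N, E) = N*(-2 + E) (h(N, E) = N*(E + (-1 - 1)) = N*(E - 2) = N*(-2 + E))
(h(6, 1)*(-2 + Y))**4 = ((6*(-2 + 1))*(-2 + 7))**4 = ((6*(-1))*5)**4 = (-6*5)**4 = (-30)**4 = 810000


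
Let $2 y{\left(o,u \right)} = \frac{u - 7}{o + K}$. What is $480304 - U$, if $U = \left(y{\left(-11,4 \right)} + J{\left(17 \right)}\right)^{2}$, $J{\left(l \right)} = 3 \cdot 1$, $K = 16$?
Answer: $\frac{48029671}{100} \approx 4.803 \cdot 10^{5}$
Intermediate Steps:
$J{\left(l \right)} = 3$
$y{\left(o,u \right)} = \frac{-7 + u}{2 \left(16 + o\right)}$ ($y{\left(o,u \right)} = \frac{\left(u - 7\right) \frac{1}{o + 16}}{2} = \frac{\left(-7 + u\right) \frac{1}{16 + o}}{2} = \frac{\frac{1}{16 + o} \left(-7 + u\right)}{2} = \frac{-7 + u}{2 \left(16 + o\right)}$)
$U = \frac{729}{100}$ ($U = \left(\frac{-7 + 4}{2 \left(16 - 11\right)} + 3\right)^{2} = \left(\frac{1}{2} \cdot \frac{1}{5} \left(-3\right) + 3\right)^{2} = \left(- \frac{3}{10} + 3\right)^{2} = \left(\frac{27}{10}\right)^{2} = \frac{729}{100} \approx 7.29$)
$480304 - U = 480304 - \frac{729}{100} = \frac{48029671}{100}$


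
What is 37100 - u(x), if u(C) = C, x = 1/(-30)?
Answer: 1113001/30 ≈ 37100.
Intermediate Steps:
x = -1/30 ≈ -0.033333
37100 - u(x) = 37100 - 1*(-1/30) = 37100 + 1/30 = 1113001/30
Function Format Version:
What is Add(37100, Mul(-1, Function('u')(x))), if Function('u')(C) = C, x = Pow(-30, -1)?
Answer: Rational(1113001, 30) ≈ 37100.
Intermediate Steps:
x = Rational(-1, 30) ≈ -0.033333
Add(37100, Mul(-1, Function('u')(x))) = Add(37100, Mul(-1, Rational(-1, 30))) = Add(37100, Rational(1, 30)) = Rational(1113001, 30)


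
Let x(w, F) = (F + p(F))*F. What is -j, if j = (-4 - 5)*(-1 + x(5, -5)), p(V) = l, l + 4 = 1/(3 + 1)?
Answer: 1539/4 ≈ 384.75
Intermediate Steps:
l = -15/4 (l = -4 + 1/(3 + 1) = -4 + 1/4 = -15/4 ≈ -3.7500)
p(V) = -15/4
x(w, F) = F*(-15/4 + F) (x(w, F) = (F - 15/4)*F = (-15/4 + F)*F = F*(-15/4 + F))
j = -1539/4 (j = (-4 - 5)*(-1 + (1/4)*(-5)*(-15 + 4*(-5))) = -9*(-1 + (1/4)*(-5)*(-15 - 20)) = -9*(-1 + (1/4)*(-5)*(-35)) = -9*(-1 + 175/4) = -9*171/4 = -1539/4 ≈ -384.75)
-j = -1*(-1539/4) = 1539/4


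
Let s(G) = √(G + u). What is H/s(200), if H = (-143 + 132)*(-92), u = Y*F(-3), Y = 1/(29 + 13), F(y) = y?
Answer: 1012*√4354/933 ≈ 71.572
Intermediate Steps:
Y = 1/42 ≈ 0.023810
u = -1/14 (u = (1/42)*(-3) = -1/14 ≈ -0.071429)
s(G) = √(-1/14 + G) (s(G) = √(G - 1/14) = √(-1/14 + G))
H = 1012 (H = -11*(-92) = 1012)
H/s(200) = 1012/((√(-14 + 196*200)/14)) = 1012/((√(-14 + 39200)/14)) = 1012/((√39186/14)) = 1012/(((3*√4354)/14)) = 1012/((3*√4354/14)) = 1012*(√4354/933) = 1012*√4354/933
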